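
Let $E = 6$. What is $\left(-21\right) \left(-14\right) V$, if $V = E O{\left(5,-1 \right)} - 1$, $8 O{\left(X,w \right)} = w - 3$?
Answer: $-1176$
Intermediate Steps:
$O{\left(X,w \right)} = - \frac{3}{8} + \frac{w}{8}$ ($O{\left(X,w \right)} = \frac{w - 3}{8} = \frac{-3 + w}{8} = - \frac{3}{8} + \frac{w}{8}$)
$V = -4$ ($V = 6 \left(- \frac{3}{8} + \frac{1}{8} \left(-1\right)\right) - 1 = 6 \left(- \frac{3}{8} - \frac{1}{8}\right) - 1 = 6 \left(- \frac{1}{2}\right) - 1 = -3 - 1 = -4$)
$\left(-21\right) \left(-14\right) V = \left(-21\right) \left(-14\right) \left(-4\right) = 294 \left(-4\right) = -1176$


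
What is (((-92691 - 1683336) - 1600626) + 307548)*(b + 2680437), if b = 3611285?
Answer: -19309955448810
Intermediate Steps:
(((-92691 - 1683336) - 1600626) + 307548)*(b + 2680437) = (((-92691 - 1683336) - 1600626) + 307548)*(3611285 + 2680437) = ((-1776027 - 1600626) + 307548)*6291722 = (-3376653 + 307548)*6291722 = -3069105*6291722 = -19309955448810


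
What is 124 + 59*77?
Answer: 4667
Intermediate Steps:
124 + 59*77 = 124 + 4543 = 4667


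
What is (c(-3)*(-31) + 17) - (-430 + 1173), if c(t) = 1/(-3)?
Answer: -2147/3 ≈ -715.67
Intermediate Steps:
c(t) = -⅓
(c(-3)*(-31) + 17) - (-430 + 1173) = (-⅓*(-31) + 17) - (-430 + 1173) = (31/3 + 17) - 1*743 = 82/3 - 743 = -2147/3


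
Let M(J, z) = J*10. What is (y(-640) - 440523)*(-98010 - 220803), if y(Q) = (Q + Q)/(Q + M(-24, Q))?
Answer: 140443995471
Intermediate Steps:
M(J, z) = 10*J
y(Q) = 2*Q/(-240 + Q) (y(Q) = (Q + Q)/(Q + 10*(-24)) = (2*Q)/(Q - 240) = (2*Q)/(-240 + Q) = 2*Q/(-240 + Q))
(y(-640) - 440523)*(-98010 - 220803) = (2*(-640)/(-240 - 640) - 440523)*(-98010 - 220803) = (2*(-640)/(-880) - 440523)*(-318813) = (2*(-640)*(-1/880) - 440523)*(-318813) = (16/11 - 440523)*(-318813) = -4845737/11*(-318813) = 140443995471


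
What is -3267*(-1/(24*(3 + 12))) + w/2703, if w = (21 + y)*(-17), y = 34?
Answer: 55517/6360 ≈ 8.7291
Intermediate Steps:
w = -935 (w = (21 + 34)*(-17) = 55*(-17) = -935)
-3267*(-1/(24*(3 + 12))) + w/2703 = -3267*(-1/(24*(3 + 12))) - 935/2703 = -3267/((-24*15)) - 935*1/2703 = -3267/(-360) - 55/159 = -3267*(-1/360) - 55/159 = 363/40 - 55/159 = 55517/6360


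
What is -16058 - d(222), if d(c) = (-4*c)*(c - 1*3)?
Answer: 178414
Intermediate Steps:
d(c) = -4*c*(-3 + c) (d(c) = (-4*c)*(c - 3) = (-4*c)*(-3 + c) = -4*c*(-3 + c))
-16058 - d(222) = -16058 - 4*222*(3 - 1*222) = -16058 - 4*222*(3 - 222) = -16058 - 4*222*(-219) = -16058 - 1*(-194472) = -16058 + 194472 = 178414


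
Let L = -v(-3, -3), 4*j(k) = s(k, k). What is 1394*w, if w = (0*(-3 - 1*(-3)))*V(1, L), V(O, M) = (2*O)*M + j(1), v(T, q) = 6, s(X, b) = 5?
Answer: 0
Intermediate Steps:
j(k) = 5/4 (j(k) = (¼)*5 = 5/4)
L = -6 (L = -1*6 = -6)
V(O, M) = 5/4 + 2*M*O (V(O, M) = (2*O)*M + 5/4 = 2*M*O + 5/4 = 5/4 + 2*M*O)
w = 0 (w = (0*(-3 - 1*(-3)))*(5/4 + 2*(-6)*1) = (0*(-3 + 3))*(5/4 - 12) = (0*0)*(-43/4) = 0*(-43/4) = 0)
1394*w = 1394*0 = 0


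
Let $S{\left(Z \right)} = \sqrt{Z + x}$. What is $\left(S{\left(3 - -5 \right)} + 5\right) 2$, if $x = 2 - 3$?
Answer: $10 + 2 \sqrt{7} \approx 15.292$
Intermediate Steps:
$x = -1$ ($x = 2 - 3 = -1$)
$S{\left(Z \right)} = \sqrt{-1 + Z}$ ($S{\left(Z \right)} = \sqrt{Z - 1} = \sqrt{-1 + Z}$)
$\left(S{\left(3 - -5 \right)} + 5\right) 2 = \left(\sqrt{-1 + \left(3 - -5\right)} + 5\right) 2 = \left(\sqrt{-1 + \left(3 + 5\right)} + 5\right) 2 = \left(\sqrt{-1 + 8} + 5\right) 2 = \left(\sqrt{7} + 5\right) 2 = \left(5 + \sqrt{7}\right) 2 = 10 + 2 \sqrt{7}$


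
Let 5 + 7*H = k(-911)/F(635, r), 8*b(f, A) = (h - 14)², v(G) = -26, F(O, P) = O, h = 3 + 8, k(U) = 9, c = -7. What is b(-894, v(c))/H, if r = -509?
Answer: -40005/25328 ≈ -1.5795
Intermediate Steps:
h = 11
b(f, A) = 9/8 (b(f, A) = (11 - 14)²/8 = (⅛)*(-3)² = (⅛)*9 = 9/8)
H = -3166/4445 (H = -5/7 + (9/635)/7 = -5/7 + (9*(1/635))/7 = -5/7 + (⅐)*(9/635) = -5/7 + 9/4445 = -3166/4445 ≈ -0.71226)
b(-894, v(c))/H = 9/(8*(-3166/4445)) = (9/8)*(-4445/3166) = -40005/25328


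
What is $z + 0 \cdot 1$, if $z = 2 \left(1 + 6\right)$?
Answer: $14$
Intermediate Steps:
$z = 14$ ($z = 2 \cdot 7 = 14$)
$z + 0 \cdot 1 = 14 + 0 \cdot 1 = 14 + 0 = 14$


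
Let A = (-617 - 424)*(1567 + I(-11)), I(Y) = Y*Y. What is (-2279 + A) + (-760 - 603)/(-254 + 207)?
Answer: -1759458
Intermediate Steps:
I(Y) = Y²
A = -1757208 (A = (-617 - 424)*(1567 + (-11)²) = -1041*(1567 + 121) = -1041*1688 = -1757208)
(-2279 + A) + (-760 - 603)/(-254 + 207) = (-2279 - 1757208) + (-760 - 603)/(-254 + 207) = -1759487 - 1363/(-47) = -1759487 - 1363*(-1/47) = -1759487 + 29 = -1759458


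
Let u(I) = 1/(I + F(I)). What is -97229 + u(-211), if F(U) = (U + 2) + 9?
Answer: -39961120/411 ≈ -97229.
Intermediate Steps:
F(U) = 11 + U (F(U) = (2 + U) + 9 = 11 + U)
u(I) = 1/(11 + 2*I) (u(I) = 1/(I + (11 + I)) = 1/(11 + 2*I))
-97229 + u(-211) = -97229 + 1/(11 + 2*(-211)) = -97229 + 1/(11 - 422) = -97229 + 1/(-411) = -97229 - 1/411 = -39961120/411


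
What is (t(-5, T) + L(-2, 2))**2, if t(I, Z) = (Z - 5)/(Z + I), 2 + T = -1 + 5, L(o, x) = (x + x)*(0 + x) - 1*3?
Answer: 36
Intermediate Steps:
L(o, x) = -3 + 2*x**2 (L(o, x) = (2*x)*x - 3 = 2*x**2 - 3 = -3 + 2*x**2)
T = 2 (T = -2 + (-1 + 5) = -2 + 4 = 2)
t(I, Z) = (-5 + Z)/(I + Z)
(t(-5, T) + L(-2, 2))**2 = ((-5 + 2)/(-5 + 2) + (-3 + 2*2**2))**2 = (-3/(-3) + (-3 + 2*4))**2 = (-1/3*(-3) + (-3 + 8))**2 = (1 + 5)**2 = 6**2 = 36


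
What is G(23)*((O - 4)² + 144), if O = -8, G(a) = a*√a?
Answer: 6624*√23 ≈ 31768.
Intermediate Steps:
G(a) = a^(3/2)
G(23)*((O - 4)² + 144) = 23^(3/2)*((-8 - 4)² + 144) = (23*√23)*((-12)² + 144) = (23*√23)*(144 + 144) = (23*√23)*288 = 6624*√23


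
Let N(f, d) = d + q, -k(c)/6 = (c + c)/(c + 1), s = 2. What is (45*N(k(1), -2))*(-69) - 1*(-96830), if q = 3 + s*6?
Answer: 56465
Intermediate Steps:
q = 15 (q = 3 + 2*6 = 3 + 12 = 15)
k(c) = -12*c/(1 + c) (k(c) = -6*(c + c)/(c + 1) = -6*2*c/(1 + c) = -12*c/(1 + c))
N(f, d) = 15 + d (N(f, d) = d + 15 = 15 + d)
(45*N(k(1), -2))*(-69) - 1*(-96830) = (45*(15 - 2))*(-69) - 1*(-96830) = (45*13)*(-69) + 96830 = 585*(-69) + 96830 = -40365 + 96830 = 56465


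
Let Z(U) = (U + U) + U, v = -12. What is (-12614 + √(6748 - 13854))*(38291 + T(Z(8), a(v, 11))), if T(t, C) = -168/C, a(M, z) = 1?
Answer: -480883522 + 38123*I*√7106 ≈ -4.8088e+8 + 3.2137e+6*I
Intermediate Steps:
Z(U) = 3*U (Z(U) = 2*U + U = 3*U)
(-12614 + √(6748 - 13854))*(38291 + T(Z(8), a(v, 11))) = (-12614 + √(6748 - 13854))*(38291 - 168/1) = (-12614 + √(-7106))*(38291 - 168*1) = (-12614 + I*√7106)*(38291 - 168) = (-12614 + I*√7106)*38123 = -480883522 + 38123*I*√7106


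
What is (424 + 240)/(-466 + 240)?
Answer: -332/113 ≈ -2.9381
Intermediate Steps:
(424 + 240)/(-466 + 240) = 664/(-226) = 664*(-1/226) = -332/113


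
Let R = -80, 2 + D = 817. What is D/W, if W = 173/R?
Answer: -65200/173 ≈ -376.88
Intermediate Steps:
D = 815 (D = -2 + 817 = 815)
W = -173/80 (W = 173/(-80) = 173*(-1/80) = -173/80 ≈ -2.1625)
D/W = 815/(-173/80) = 815*(-80/173) = -65200/173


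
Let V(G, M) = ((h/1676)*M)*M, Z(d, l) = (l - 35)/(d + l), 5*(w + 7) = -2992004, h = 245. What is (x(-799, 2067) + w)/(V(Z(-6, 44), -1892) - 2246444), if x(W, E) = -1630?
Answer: 1257079191/3610028080 ≈ 0.34822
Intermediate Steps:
w = -2992039/5 (w = -7 + (⅕)*(-2992004) = -7 - 2992004/5 = -2992039/5 ≈ -5.9841e+5)
Z(d, l) = (-35 + l)/(d + l)
V(G, M) = 245*M²/1676 (V(G, M) = ((245/1676)*M)*M = ((245*(1/1676))*M)*M = (245*M/1676)*M = 245*M²/1676)
(x(-799, 2067) + w)/(V(Z(-6, 44), -1892) - 2246444) = (-1630 - 2992039/5)/((245/1676)*(-1892)² - 2246444) = -3000189/(5*((245/1676)*3579664 - 2246444)) = -3000189/(5*(219254420/419 - 2246444)) = -3000189/(5*(-722005616/419)) = -3000189/5*(-419/722005616) = 1257079191/3610028080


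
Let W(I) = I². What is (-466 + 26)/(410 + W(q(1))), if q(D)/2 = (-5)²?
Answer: -44/291 ≈ -0.15120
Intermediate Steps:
q(D) = 50 (q(D) = 2*(-5)² = 2*25 = 50)
(-466 + 26)/(410 + W(q(1))) = (-466 + 26)/(410 + 50²) = -440/(410 + 2500) = -440/2910 = -440*1/2910 = -44/291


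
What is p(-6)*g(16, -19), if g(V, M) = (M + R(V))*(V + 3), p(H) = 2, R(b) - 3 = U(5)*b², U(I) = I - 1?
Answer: 38304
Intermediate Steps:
U(I) = -1 + I
R(b) = 3 + 4*b² (R(b) = 3 + (-1 + 5)*b² = 3 + 4*b²)
g(V, M) = (3 + V)*(3 + M + 4*V²) (g(V, M) = (M + (3 + 4*V²))*(V + 3) = (3 + M + 4*V²)*(3 + V) = (3 + V)*(3 + M + 4*V²))
p(-6)*g(16, -19) = 2*(9 + 3*(-19) + 12*16² - 19*16 + 16*(3 + 4*16²)) = 2*(9 - 57 + 12*256 - 304 + 16*(3 + 4*256)) = 2*(9 - 57 + 3072 - 304 + 16*(3 + 1024)) = 2*(9 - 57 + 3072 - 304 + 16*1027) = 2*(9 - 57 + 3072 - 304 + 16432) = 2*19152 = 38304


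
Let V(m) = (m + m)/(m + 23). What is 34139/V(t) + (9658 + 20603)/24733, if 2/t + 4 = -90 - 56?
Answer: -727838192333/24733 ≈ -2.9428e+7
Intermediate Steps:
t = -1/75 (t = 2/(-4 + (-90 - 56)) = 2/(-4 - 146) = 2/(-150) = 2*(-1/150) = -1/75 ≈ -0.013333)
V(m) = 2*m/(23 + m) (V(m) = (2*m)/(23 + m) = 2*m/(23 + m))
34139/V(t) + (9658 + 20603)/24733 = 34139/((2*(-1/75)/(23 - 1/75))) + (9658 + 20603)/24733 = 34139/((2*(-1/75)/(1724/75))) + 30261*(1/24733) = 34139/((2*(-1/75)*(75/1724))) + 30261/24733 = 34139/(-1/862) + 30261/24733 = 34139*(-862) + 30261/24733 = -29427818 + 30261/24733 = -727838192333/24733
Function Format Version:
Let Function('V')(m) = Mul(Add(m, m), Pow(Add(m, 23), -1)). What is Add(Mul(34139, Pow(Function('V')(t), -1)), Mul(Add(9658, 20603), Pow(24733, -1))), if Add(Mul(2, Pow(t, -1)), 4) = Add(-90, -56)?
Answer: Rational(-727838192333, 24733) ≈ -2.9428e+7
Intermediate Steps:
t = Rational(-1, 75) (t = Mul(2, Pow(Add(-4, Add(-90, -56)), -1)) = Mul(2, Pow(Add(-4, -146), -1)) = Mul(2, Pow(-150, -1)) = Mul(2, Rational(-1, 150)) = Rational(-1, 75) ≈ -0.013333)
Function('V')(m) = Mul(2, m, Pow(Add(23, m), -1)) (Function('V')(m) = Mul(Mul(2, m), Pow(Add(23, m), -1)) = Mul(2, m, Pow(Add(23, m), -1)))
Add(Mul(34139, Pow(Function('V')(t), -1)), Mul(Add(9658, 20603), Pow(24733, -1))) = Add(Mul(34139, Pow(Mul(2, Rational(-1, 75), Pow(Add(23, Rational(-1, 75)), -1)), -1)), Mul(Add(9658, 20603), Pow(24733, -1))) = Add(Mul(34139, Pow(Mul(2, Rational(-1, 75), Pow(Rational(1724, 75), -1)), -1)), Mul(30261, Rational(1, 24733))) = Add(Mul(34139, Pow(Mul(2, Rational(-1, 75), Rational(75, 1724)), -1)), Rational(30261, 24733)) = Add(Mul(34139, Pow(Rational(-1, 862), -1)), Rational(30261, 24733)) = Add(Mul(34139, -862), Rational(30261, 24733)) = Add(-29427818, Rational(30261, 24733)) = Rational(-727838192333, 24733)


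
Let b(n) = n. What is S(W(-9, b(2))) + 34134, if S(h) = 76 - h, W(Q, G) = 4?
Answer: 34206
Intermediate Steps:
S(W(-9, b(2))) + 34134 = (76 - 1*4) + 34134 = (76 - 4) + 34134 = 72 + 34134 = 34206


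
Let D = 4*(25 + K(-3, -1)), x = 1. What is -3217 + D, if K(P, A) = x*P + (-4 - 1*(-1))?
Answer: -3141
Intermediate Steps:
K(P, A) = -3 + P (K(P, A) = 1*P + (-4 - 1*(-1)) = P + (-4 + 1) = P - 3 = -3 + P)
D = 76 (D = 4*(25 + (-3 - 3)) = 4*(25 - 6) = 4*19 = 76)
-3217 + D = -3217 + 76 = -3141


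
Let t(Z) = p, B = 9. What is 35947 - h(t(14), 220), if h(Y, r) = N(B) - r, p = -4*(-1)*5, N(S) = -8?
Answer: 36175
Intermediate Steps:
p = 20 (p = 4*5 = 20)
t(Z) = 20
h(Y, r) = -8 - r
35947 - h(t(14), 220) = 35947 - (-8 - 1*220) = 35947 - (-8 - 220) = 35947 - 1*(-228) = 35947 + 228 = 36175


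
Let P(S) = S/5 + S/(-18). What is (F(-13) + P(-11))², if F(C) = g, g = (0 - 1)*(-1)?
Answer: 2809/8100 ≈ 0.34679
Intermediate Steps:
g = 1 (g = -1*(-1) = 1)
P(S) = 13*S/90 (P(S) = S*(⅕) + S*(-1/18) = S/5 - S/18 = 13*S/90)
F(C) = 1
(F(-13) + P(-11))² = (1 + (13/90)*(-11))² = (1 - 143/90)² = (-53/90)² = 2809/8100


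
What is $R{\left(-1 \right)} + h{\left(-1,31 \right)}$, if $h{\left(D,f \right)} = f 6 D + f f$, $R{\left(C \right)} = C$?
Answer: $774$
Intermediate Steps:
$h{\left(D,f \right)} = f^{2} + 6 D f$ ($h{\left(D,f \right)} = 6 f D + f^{2} = 6 D f + f^{2} = f^{2} + 6 D f$)
$R{\left(-1 \right)} + h{\left(-1,31 \right)} = -1 + 31 \left(31 + 6 \left(-1\right)\right) = -1 + 31 \left(31 - 6\right) = -1 + 31 \cdot 25 = -1 + 775 = 774$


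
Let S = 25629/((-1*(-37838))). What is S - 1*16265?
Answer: -615409441/37838 ≈ -16264.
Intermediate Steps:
S = 25629/37838 ≈ 0.67733
S - 1*16265 = 25629/37838 - 1*16265 = 25629/37838 - 16265 = -615409441/37838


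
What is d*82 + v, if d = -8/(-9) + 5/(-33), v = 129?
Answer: 18757/99 ≈ 189.46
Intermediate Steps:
d = 73/99 (d = -8*(-⅑) + 5*(-1/33) = 8/9 - 5/33 = 73/99 ≈ 0.73737)
d*82 + v = (73/99)*82 + 129 = 5986/99 + 129 = 18757/99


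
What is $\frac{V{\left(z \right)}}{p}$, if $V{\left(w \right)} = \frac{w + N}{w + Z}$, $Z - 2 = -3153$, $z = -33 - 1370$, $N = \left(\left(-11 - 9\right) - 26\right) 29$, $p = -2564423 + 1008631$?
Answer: $- \frac{17}{44006688} \approx -3.863 \cdot 10^{-7}$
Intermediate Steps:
$p = -1555792$
$N = -1334$ ($N = \left(-20 - 26\right) 29 = \left(-46\right) 29 = -1334$)
$z = -1403$ ($z = -33 - 1370 = -1403$)
$Z = -3151$ ($Z = 2 - 3153 = -3151$)
$V{\left(w \right)} = \frac{-1334 + w}{-3151 + w}$ ($V{\left(w \right)} = \frac{w - 1334}{w - 3151} = \frac{-1334 + w}{-3151 + w}$)
$\frac{V{\left(z \right)}}{p} = \frac{\frac{1}{-3151 - 1403} \left(-1334 - 1403\right)}{-1555792} = \frac{1}{-4554} \left(-2737\right) \left(- \frac{1}{1555792}\right) = \left(- \frac{1}{4554}\right) \left(-2737\right) \left(- \frac{1}{1555792}\right) = \frac{119}{198} \left(- \frac{1}{1555792}\right) = - \frac{17}{44006688}$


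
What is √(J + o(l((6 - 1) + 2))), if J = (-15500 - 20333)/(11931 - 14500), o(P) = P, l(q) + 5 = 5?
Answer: √1878673/367 ≈ 3.7347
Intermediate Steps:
l(q) = 0 (l(q) = -5 + 5 = 0)
J = 5119/367 (J = -35833/(-2569) = -35833*(-1/2569) = 5119/367 ≈ 13.948)
√(J + o(l((6 - 1) + 2))) = √(5119/367 + 0) = √(5119/367) = √1878673/367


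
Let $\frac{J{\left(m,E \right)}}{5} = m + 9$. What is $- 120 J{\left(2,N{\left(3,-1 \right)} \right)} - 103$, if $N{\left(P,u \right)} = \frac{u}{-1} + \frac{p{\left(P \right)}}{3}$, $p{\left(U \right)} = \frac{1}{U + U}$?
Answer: $-6703$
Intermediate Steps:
$p{\left(U \right)} = \frac{1}{2 U}$
$N{\left(P,u \right)} = - u + \frac{1}{6 P}$ ($N{\left(P,u \right)} = \frac{u}{-1} + \frac{\frac{1}{2} \frac{1}{P}}{3} = u \left(-1\right) + \frac{1}{2 P} \frac{1}{3} = - u + \frac{1}{6 P}$)
$J{\left(m,E \right)} = 45 + 5 m$ ($J{\left(m,E \right)} = 5 \left(m + 9\right) = 5 \left(9 + m\right) = 45 + 5 m$)
$- 120 J{\left(2,N{\left(3,-1 \right)} \right)} - 103 = - 120 \left(45 + 5 \cdot 2\right) - 103 = - 120 \left(45 + 10\right) - 103 = \left(-120\right) 55 - 103 = -6600 - 103 = -6703$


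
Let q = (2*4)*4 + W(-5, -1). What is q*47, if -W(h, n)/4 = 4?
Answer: 752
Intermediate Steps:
W(h, n) = -16 (W(h, n) = -4*4 = -16)
q = 16 (q = (2*4)*4 - 16 = 8*4 - 16 = 32 - 16 = 16)
q*47 = 16*47 = 752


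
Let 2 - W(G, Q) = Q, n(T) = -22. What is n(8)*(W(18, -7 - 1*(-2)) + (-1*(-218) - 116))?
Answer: -2398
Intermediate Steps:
W(G, Q) = 2 - Q
n(8)*(W(18, -7 - 1*(-2)) + (-1*(-218) - 116)) = -22*((2 - (-7 - 1*(-2))) + (-1*(-218) - 116)) = -22*((2 - (-7 + 2)) + (218 - 116)) = -22*((2 - 1*(-5)) + 102) = -22*((2 + 5) + 102) = -22*(7 + 102) = -22*109 = -2398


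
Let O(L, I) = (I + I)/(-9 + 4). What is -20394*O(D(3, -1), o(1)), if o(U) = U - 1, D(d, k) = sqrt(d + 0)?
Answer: 0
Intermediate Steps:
D(d, k) = sqrt(d)
o(U) = -1 + U
O(L, I) = -2*I/5 (O(L, I) = (2*I)/(-5) = (2*I)*(-1/5) = -2*I/5)
-20394*O(D(3, -1), o(1)) = -(-40788)*(-1 + 1)/5 = -(-40788)*0/5 = -20394*0 = 0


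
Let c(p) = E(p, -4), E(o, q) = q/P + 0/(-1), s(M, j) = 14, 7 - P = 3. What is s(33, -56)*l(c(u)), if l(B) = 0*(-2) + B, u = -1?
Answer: -14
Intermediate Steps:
P = 4 (P = 7 - 1*3 = 7 - 3 = 4)
E(o, q) = q/4 (E(o, q) = q/4 + 0/(-1) = q*(¼) + 0*(-1) = q/4 + 0 = q/4)
c(p) = -1 (c(p) = (¼)*(-4) = -1)
l(B) = B (l(B) = 0 + B = B)
s(33, -56)*l(c(u)) = 14*(-1) = -14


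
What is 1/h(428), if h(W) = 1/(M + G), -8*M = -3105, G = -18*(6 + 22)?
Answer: -927/8 ≈ -115.88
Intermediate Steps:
G = -504 (G = -18*28 = -504)
M = 3105/8 (M = -⅛*(-3105) = 3105/8 ≈ 388.13)
h(W) = -8/927 (h(W) = 1/(3105/8 - 504) = 1/(-927/8) = -8/927)
1/h(428) = 1/(-8/927) = -927/8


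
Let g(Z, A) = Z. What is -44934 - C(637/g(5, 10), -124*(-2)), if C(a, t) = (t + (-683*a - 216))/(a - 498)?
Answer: -4923389/109 ≈ -45169.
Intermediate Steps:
C(a, t) = (-216 + t - 683*a)/(-498 + a) (C(a, t) = (t + (-216 - 683*a))/(-498 + a) = (-216 + t - 683*a)/(-498 + a))
-44934 - C(637/g(5, 10), -124*(-2)) = -44934 - (-216 - 124*(-2) - 435071/5)/(-498 + 637/5) = -44934 - (-216 + 248 - 435071/5)/(-498 + 637*(⅕)) = -44934 - (-216 + 248 - 683*637/5)/(-498 + 637/5) = -44934 - (-216 + 248 - 435071/5)/(-1853/5) = -44934 - (-5)*(-434911)/(1853*5) = -44934 - 1*25583/109 = -44934 - 25583/109 = -4923389/109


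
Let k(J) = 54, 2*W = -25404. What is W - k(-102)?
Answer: -12756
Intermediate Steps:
W = -12702 (W = (½)*(-25404) = -12702)
W - k(-102) = -12702 - 1*54 = -12702 - 54 = -12756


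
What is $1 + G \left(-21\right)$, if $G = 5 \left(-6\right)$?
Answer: $631$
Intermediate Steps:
$G = -30$
$1 + G \left(-21\right) = 1 - -630 = 1 + 630 = 631$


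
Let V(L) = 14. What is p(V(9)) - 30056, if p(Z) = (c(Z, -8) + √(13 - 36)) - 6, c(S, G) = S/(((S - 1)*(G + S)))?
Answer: -1172411/39 + I*√23 ≈ -30062.0 + 4.7958*I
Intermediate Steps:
c(S, G) = S/((-1 + S)*(G + S)) (c(S, G) = S/(((-1 + S)*(G + S))) = S*(1/((-1 + S)*(G + S))) = S/((-1 + S)*(G + S)))
p(Z) = -6 + I*√23 + Z/(8 + Z² - 9*Z) (p(Z) = (Z/(Z² - 1*(-8) - Z - 8*Z) + √(13 - 36)) - 6 = (Z/(Z² + 8 - Z - 8*Z) + √(-23)) - 6 = (Z/(8 + Z² - 9*Z) + I*√23) - 6 = (I*√23 + Z/(8 + Z² - 9*Z)) - 6 = -6 + I*√23 + Z/(8 + Z² - 9*Z))
p(V(9)) - 30056 = (14 + (-6 + I*√23)*(8 + 14² - 9*14))/(8 + 14² - 9*14) - 30056 = (14 + (-6 + I*√23)*(8 + 196 - 126))/(8 + 196 - 126) - 30056 = (14 + (-6 + I*√23)*78)/78 - 30056 = (14 + (-468 + 78*I*√23))/78 - 30056 = (-454 + 78*I*√23)/78 - 30056 = (-227/39 + I*√23) - 30056 = -1172411/39 + I*√23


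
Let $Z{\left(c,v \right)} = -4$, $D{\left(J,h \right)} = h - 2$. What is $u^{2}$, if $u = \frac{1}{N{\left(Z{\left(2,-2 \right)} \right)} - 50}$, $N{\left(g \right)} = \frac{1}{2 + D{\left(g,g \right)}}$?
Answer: $\frac{16}{40401} \approx 0.00039603$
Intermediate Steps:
$D{\left(J,h \right)} = -2 + h$
$N{\left(g \right)} = \frac{1}{g}$ ($N{\left(g \right)} = \frac{1}{2 + \left(-2 + g\right)} = \frac{1}{g}$)
$u = - \frac{4}{201}$ ($u = \frac{1}{\frac{1}{-4} - 50} = \frac{1}{- \frac{1}{4} - 50} = \frac{1}{- \frac{201}{4}} = - \frac{4}{201} \approx -0.019901$)
$u^{2} = \left(- \frac{4}{201}\right)^{2} = \frac{16}{40401}$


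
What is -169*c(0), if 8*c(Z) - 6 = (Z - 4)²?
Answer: -1859/4 ≈ -464.75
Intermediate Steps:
c(Z) = ¾ + (-4 + Z)²/8 (c(Z) = ¾ + (Z - 4)²/8 = ¾ + (-4 + Z)²/8)
-169*c(0) = -169*(¾ + (-4 + 0)²/8) = -169*(¾ + (⅛)*(-4)²) = -169*(¾ + (⅛)*16) = -169*(¾ + 2) = -169*11/4 = -1859/4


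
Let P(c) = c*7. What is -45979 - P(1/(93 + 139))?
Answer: -10667135/232 ≈ -45979.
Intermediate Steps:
P(c) = 7*c
-45979 - P(1/(93 + 139)) = -45979 - 7/(93 + 139) = -45979 - 7/232 = -10667135/232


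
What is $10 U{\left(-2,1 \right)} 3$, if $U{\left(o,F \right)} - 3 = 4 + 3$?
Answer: $300$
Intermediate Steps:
$U{\left(o,F \right)} = 10$ ($U{\left(o,F \right)} = 3 + \left(4 + 3\right) = 3 + 7 = 10$)
$10 U{\left(-2,1 \right)} 3 = 10 \cdot 10 \cdot 3 = 100 \cdot 3 = 300$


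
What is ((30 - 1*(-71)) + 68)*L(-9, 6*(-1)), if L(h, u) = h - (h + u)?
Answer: 1014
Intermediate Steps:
L(h, u) = -u (L(h, u) = h + (-h - u) = -u)
((30 - 1*(-71)) + 68)*L(-9, 6*(-1)) = ((30 - 1*(-71)) + 68)*(-6*(-1)) = ((30 + 71) + 68)*(-1*(-6)) = (101 + 68)*6 = 169*6 = 1014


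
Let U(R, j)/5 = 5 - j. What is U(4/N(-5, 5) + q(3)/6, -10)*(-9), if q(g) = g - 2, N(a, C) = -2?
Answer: -675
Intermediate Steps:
q(g) = -2 + g
U(R, j) = 25 - 5*j (U(R, j) = 5*(5 - j) = 25 - 5*j)
U(4/N(-5, 5) + q(3)/6, -10)*(-9) = (25 - 5*(-10))*(-9) = (25 + 50)*(-9) = 75*(-9) = -675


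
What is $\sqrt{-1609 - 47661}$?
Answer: $i \sqrt{49270} \approx 221.97 i$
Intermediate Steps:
$\sqrt{-1609 - 47661} = \sqrt{-49270} = i \sqrt{49270}$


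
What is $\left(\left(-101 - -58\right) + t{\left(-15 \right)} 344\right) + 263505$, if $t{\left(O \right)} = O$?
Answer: $258302$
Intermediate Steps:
$\left(\left(-101 - -58\right) + t{\left(-15 \right)} 344\right) + 263505 = \left(\left(-101 - -58\right) - 5160\right) + 263505 = \left(\left(-101 + 58\right) - 5160\right) + 263505 = \left(-43 - 5160\right) + 263505 = -5203 + 263505 = 258302$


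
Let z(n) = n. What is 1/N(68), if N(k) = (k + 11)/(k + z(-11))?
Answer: 57/79 ≈ 0.72152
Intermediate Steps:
N(k) = (11 + k)/(-11 + k) (N(k) = (k + 11)/(k - 11) = (11 + k)/(-11 + k))
1/N(68) = 1/((11 + 68)/(-11 + 68)) = 1/(79/57) = 57/79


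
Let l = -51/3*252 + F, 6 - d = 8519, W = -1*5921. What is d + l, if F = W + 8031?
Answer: -10687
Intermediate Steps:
W = -5921
F = 2110 (F = -5921 + 8031 = 2110)
d = -8513 (d = 6 - 1*8519 = 6 - 8519 = -8513)
l = -2174 (l = -51/3*252 + 2110 = -51*⅓*252 + 2110 = -17*252 + 2110 = -4284 + 2110 = -2174)
d + l = -8513 - 2174 = -10687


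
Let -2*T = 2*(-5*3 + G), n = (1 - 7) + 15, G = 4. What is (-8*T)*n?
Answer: -792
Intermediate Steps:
n = 9 (n = -6 + 15 = 9)
T = 11 (T = -(-5*3 + 4) = -(-15 + 4) = -(-11) = -½*(-22) = 11)
(-8*T)*n = -8*11*9 = -88*9 = -792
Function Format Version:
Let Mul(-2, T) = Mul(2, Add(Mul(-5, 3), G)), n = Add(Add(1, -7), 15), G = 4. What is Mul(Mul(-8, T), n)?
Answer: -792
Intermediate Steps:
n = 9 (n = Add(-6, 15) = 9)
T = 11 (T = Mul(Rational(-1, 2), Mul(2, Add(Mul(-5, 3), 4))) = Mul(Rational(-1, 2), Mul(2, Add(-15, 4))) = Mul(Rational(-1, 2), Mul(2, -11)) = Mul(Rational(-1, 2), -22) = 11)
Mul(Mul(-8, T), n) = Mul(Mul(-8, 11), 9) = Mul(-88, 9) = -792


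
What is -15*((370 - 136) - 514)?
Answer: 4200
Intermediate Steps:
-15*((370 - 136) - 514) = -15*(234 - 514) = -15*(-280) = 4200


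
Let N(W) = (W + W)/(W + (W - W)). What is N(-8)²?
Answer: 4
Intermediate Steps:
N(W) = 2 (N(W) = (2*W)/(W + 0) = (2*W)/W = 2)
N(-8)² = 2² = 4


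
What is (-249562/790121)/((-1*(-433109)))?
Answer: -249562/342208516189 ≈ -7.2927e-7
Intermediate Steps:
(-249562/790121)/((-1*(-433109))) = -249562*1/790121/433109 = -249562/790121*1/433109 = -249562/342208516189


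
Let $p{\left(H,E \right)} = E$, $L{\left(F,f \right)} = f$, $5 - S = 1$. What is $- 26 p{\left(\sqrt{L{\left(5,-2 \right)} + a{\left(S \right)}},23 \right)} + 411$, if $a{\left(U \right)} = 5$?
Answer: $-187$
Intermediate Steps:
$S = 4$ ($S = 5 - 1 = 4$)
$- 26 p{\left(\sqrt{L{\left(5,-2 \right)} + a{\left(S \right)}},23 \right)} + 411 = \left(-26\right) 23 + 411 = -598 + 411 = -187$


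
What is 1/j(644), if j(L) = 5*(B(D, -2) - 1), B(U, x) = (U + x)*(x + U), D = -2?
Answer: 1/75 ≈ 0.013333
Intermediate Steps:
B(U, x) = (U + x)² (B(U, x) = (U + x)*(U + x) = (U + x)²)
j(L) = 75 (j(L) = 5*((-2 - 2)² - 1) = 5*((-4)² - 1) = 5*(16 - 1) = 5*15 = 75)
1/j(644) = 1/75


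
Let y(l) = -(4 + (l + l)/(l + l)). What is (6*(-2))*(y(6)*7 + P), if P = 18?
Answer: 204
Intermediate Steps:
y(l) = -5 (y(l) = -(4 + (2*l)/((2*l))) = -(4 + (2*l)*(1/(2*l))) = -(4 + 1) = -1*5 = -5)
(6*(-2))*(y(6)*7 + P) = (6*(-2))*(-5*7 + 18) = -12*(-35 + 18) = -12*(-17) = 204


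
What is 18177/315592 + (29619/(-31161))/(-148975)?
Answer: 28130266078341/488348110143400 ≈ 0.057603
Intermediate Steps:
18177/315592 + (29619/(-31161))/(-148975) = 18177*(1/315592) + (29619*(-1/31161))*(-1/148975) = 18177/315592 - 9873/10387*(-1/148975) = 18177/315592 + 9873/1547403325 = 28130266078341/488348110143400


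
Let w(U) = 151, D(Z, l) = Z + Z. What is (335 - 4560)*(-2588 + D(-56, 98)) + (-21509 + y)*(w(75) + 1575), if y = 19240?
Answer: 7491206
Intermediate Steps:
D(Z, l) = 2*Z
(335 - 4560)*(-2588 + D(-56, 98)) + (-21509 + y)*(w(75) + 1575) = (335 - 4560)*(-2588 + 2*(-56)) + (-21509 + 19240)*(151 + 1575) = -4225*(-2588 - 112) - 2269*1726 = -4225*(-2700) - 3916294 = 11407500 - 3916294 = 7491206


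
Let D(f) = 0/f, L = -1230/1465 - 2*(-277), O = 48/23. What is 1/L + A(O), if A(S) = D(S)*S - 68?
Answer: -11020875/162076 ≈ -67.998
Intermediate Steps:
O = 48/23 (O = 48*(1/23) = 48/23 ≈ 2.0870)
L = 162076/293 (L = -1230*1/1465 - 1*(-554) = -246/293 + 554 = 162076/293 ≈ 553.16)
D(f) = 0
A(S) = -68 (A(S) = 0*S - 68 = 0 - 68 = -68)
1/L + A(O) = 1/(162076/293) - 68 = 293/162076 - 68 = -11020875/162076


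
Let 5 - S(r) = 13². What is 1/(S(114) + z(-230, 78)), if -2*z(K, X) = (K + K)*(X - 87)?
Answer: -1/2234 ≈ -0.00044763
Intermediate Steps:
z(K, X) = -K*(-87 + X) (z(K, X) = -(K + K)*(X - 87)/2 = -2*K*(-87 + X)/2 = -K*(-87 + X))
S(r) = -164 (S(r) = 5 - 1*13² = 5 - 1*169 = 5 - 169 = -164)
1/(S(114) + z(-230, 78)) = 1/(-164 - 230*(87 - 1*78)) = 1/(-164 - 230*(87 - 78)) = 1/(-164 - 230*9) = 1/(-164 - 2070) = 1/(-2234) = -1/2234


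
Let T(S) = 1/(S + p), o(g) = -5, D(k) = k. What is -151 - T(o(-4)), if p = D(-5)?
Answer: -1509/10 ≈ -150.90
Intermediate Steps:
p = -5
T(S) = 1/(-5 + S) (T(S) = 1/(S - 5) = 1/(-5 + S))
-151 - T(o(-4)) = -151 - 1/(-5 - 5) = -151 - 1/(-10) = -151 - 1*(-1/10) = -151 + 1/10 = -1509/10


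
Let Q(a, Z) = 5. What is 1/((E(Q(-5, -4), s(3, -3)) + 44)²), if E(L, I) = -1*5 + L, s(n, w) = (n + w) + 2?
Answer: 1/1936 ≈ 0.00051653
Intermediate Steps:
s(n, w) = 2 + n + w
E(L, I) = -5 + L
1/((E(Q(-5, -4), s(3, -3)) + 44)²) = 1/(((-5 + 5) + 44)²) = 1/((0 + 44)²) = 1/(44²) = 1/1936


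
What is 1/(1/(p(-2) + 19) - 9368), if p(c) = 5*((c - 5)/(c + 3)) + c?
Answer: -18/168625 ≈ -0.00010675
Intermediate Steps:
p(c) = c + 5*(-5 + c)/(3 + c) (p(c) = 5*((-5 + c)/(3 + c)) + c = 5*(-5 + c)/(3 + c) + c = c + 5*(-5 + c)/(3 + c))
1/(1/(p(-2) + 19) - 9368) = 1/(1/((-25 + (-2)**2 + 8*(-2))/(3 - 2) + 19) - 9368) = 1/(1/((-25 + 4 - 16)/1 + 19) - 9368) = 1/(1/(1*(-37) + 19) - 9368) = 1/(1/(-37 + 19) - 9368) = 1/(1/(-18) - 9368) = 1/(-1/18 - 9368) = 1/(-168625/18) = -18/168625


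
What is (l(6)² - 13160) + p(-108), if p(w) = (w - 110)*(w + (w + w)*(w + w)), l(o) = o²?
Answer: -10159328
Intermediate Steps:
p(w) = (-110 + w)*(w + 4*w²) (p(w) = (-110 + w)*(w + (2*w)*(2*w)) = (-110 + w)*(w + 4*w²))
(l(6)² - 13160) + p(-108) = ((6²)² - 13160) - 108*(-110 - 439*(-108) + 4*(-108)²) = (36² - 13160) - 108*(-110 + 47412 + 4*11664) = (1296 - 13160) - 108*(-110 + 47412 + 46656) = -11864 - 108*93958 = -11864 - 10147464 = -10159328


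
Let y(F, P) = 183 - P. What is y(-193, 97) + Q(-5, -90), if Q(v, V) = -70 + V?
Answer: -74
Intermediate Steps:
y(-193, 97) + Q(-5, -90) = (183 - 1*97) + (-70 - 90) = (183 - 97) - 160 = 86 - 160 = -74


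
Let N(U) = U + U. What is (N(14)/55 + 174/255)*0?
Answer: 0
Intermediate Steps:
N(U) = 2*U
(N(14)/55 + 174/255)*0 = ((2*14)/55 + 174/255)*0 = (28*(1/55) + 174*(1/255))*0 = (28/55 + 58/85)*0 = (1114/935)*0 = 0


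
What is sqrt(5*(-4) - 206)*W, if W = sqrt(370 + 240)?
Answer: 2*I*sqrt(34465) ≈ 371.29*I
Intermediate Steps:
W = sqrt(610) ≈ 24.698
sqrt(5*(-4) - 206)*W = sqrt(5*(-4) - 206)*sqrt(610) = sqrt(-20 - 206)*sqrt(610) = sqrt(-226)*sqrt(610) = (I*sqrt(226))*sqrt(610) = 2*I*sqrt(34465)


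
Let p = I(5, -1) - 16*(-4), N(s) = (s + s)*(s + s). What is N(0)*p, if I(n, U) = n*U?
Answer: 0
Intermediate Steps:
I(n, U) = U*n
N(s) = 4*s² (N(s) = (2*s)*(2*s) = 4*s²)
p = 59 (p = -1*5 - 16*(-4) = -5 + 64 = 59)
N(0)*p = (4*0²)*59 = (4*0)*59 = 0*59 = 0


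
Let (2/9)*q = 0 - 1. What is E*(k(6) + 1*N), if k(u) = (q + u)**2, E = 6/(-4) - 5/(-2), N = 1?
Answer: 13/4 ≈ 3.2500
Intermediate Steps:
q = -9/2 (q = 9*(0 - 1)/2 = (9/2)*(-1) = -9/2 ≈ -4.5000)
E = 1 (E = 6*(-1/4) - 5*(-1/2) = -3/2 + 5/2 = 1)
k(u) = (-9/2 + u)**2
E*(k(6) + 1*N) = 1*((-9 + 2*6)**2/4 + 1*1) = 1*((-9 + 12)**2/4 + 1) = 1*((1/4)*3**2 + 1) = 1*((1/4)*9 + 1) = 1*(9/4 + 1) = 1*(13/4) = 13/4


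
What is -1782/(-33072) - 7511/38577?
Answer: -4277609/30376632 ≈ -0.14082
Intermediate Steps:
-1782/(-33072) - 7511/38577 = -1782*(-1/33072) - 7511*1/38577 = 297/5512 - 1073/5511 = -4277609/30376632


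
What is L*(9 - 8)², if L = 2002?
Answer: 2002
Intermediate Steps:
L*(9 - 8)² = 2002*(9 - 8)² = 2002*1² = 2002*1 = 2002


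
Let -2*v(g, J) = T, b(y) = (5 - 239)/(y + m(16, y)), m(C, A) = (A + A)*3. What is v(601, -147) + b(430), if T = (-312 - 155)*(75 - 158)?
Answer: -58335539/3010 ≈ -19381.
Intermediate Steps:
m(C, A) = 6*A (m(C, A) = (2*A)*3 = 6*A)
b(y) = -234/(7*y) (b(y) = (5 - 239)/(y + 6*y) = -234*1/(7*y) = -234/(7*y))
T = 38761 (T = -467*(-83) = 38761)
v(g, J) = -38761/2 (v(g, J) = -½*38761 = -38761/2)
v(601, -147) + b(430) = -38761/2 - 234/7/430 = -38761/2 - 234/7*1/430 = -38761/2 - 117/1505 = -58335539/3010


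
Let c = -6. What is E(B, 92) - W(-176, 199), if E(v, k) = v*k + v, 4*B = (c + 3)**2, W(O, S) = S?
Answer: 41/4 ≈ 10.250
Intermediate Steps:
B = 9/4 (B = (-6 + 3)**2/4 = (1/4)*(-3)**2 = (1/4)*9 = 9/4 ≈ 2.2500)
E(v, k) = v + k*v (E(v, k) = k*v + v = v + k*v)
E(B, 92) - W(-176, 199) = 9*(1 + 92)/4 - 1*199 = (9/4)*93 - 199 = 837/4 - 199 = 41/4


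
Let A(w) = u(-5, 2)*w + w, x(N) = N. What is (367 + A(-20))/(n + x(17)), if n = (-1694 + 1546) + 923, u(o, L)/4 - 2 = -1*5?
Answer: 587/792 ≈ 0.74116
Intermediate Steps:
u(o, L) = -12 (u(o, L) = 8 + 4*(-1*5) = 8 + 4*(-5) = 8 - 20 = -12)
n = 775 (n = -148 + 923 = 775)
A(w) = -11*w (A(w) = -12*w + w = -11*w)
(367 + A(-20))/(n + x(17)) = (367 - 11*(-20))/(775 + 17) = (367 + 220)/792 = 587*(1/792) = 587/792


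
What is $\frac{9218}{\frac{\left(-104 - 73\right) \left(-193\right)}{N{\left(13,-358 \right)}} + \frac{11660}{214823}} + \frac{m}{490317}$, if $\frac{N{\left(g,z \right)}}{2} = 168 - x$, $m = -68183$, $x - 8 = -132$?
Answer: $\frac{566530792223059423}{3601563676877931} \approx 157.3$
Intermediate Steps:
$x = -124$ ($x = 8 - 132 = -124$)
$N{\left(g,z \right)} = 584$ ($N{\left(g,z \right)} = 2 \left(168 - -124\right) = 2 \left(168 + 124\right) = 2 \cdot 292 = 584$)
$\frac{9218}{\frac{\left(-104 - 73\right) \left(-193\right)}{N{\left(13,-358 \right)}} + \frac{11660}{214823}} + \frac{m}{490317} = \frac{9218}{\frac{\left(-104 - 73\right) \left(-193\right)}{584} + \frac{11660}{214823}} - \frac{68183}{490317} = \frac{9218}{\left(-177\right) \left(-193\right) \frac{1}{584} + 11660 \cdot \frac{1}{214823}} - \frac{68183}{490317} = \frac{9218}{34161 \cdot \frac{1}{584} + \frac{11660}{214823}} - \frac{68183}{490317} = \frac{9218}{\frac{34161}{584} + \frac{11660}{214823}} - \frac{68183}{490317} = \frac{9218}{\frac{7345377943}{125456632}} - \frac{68183}{490317} = 9218 \cdot \frac{125456632}{7345377943} - \frac{68183}{490317} = \frac{1156459233776}{7345377943} - \frac{68183}{490317} = \frac{566530792223059423}{3601563676877931}$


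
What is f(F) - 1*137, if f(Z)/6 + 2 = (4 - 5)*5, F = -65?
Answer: -179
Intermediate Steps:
f(Z) = -42 (f(Z) = -12 + 6*((4 - 5)*5) = -12 + 6*(-1*5) = -12 + 6*(-5) = -12 - 30 = -42)
f(F) - 1*137 = -42 - 1*137 = -42 - 137 = -179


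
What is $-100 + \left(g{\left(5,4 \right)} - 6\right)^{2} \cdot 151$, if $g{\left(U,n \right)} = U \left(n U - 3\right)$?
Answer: $942291$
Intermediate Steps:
$g{\left(U,n \right)} = U \left(-3 + U n\right)$ ($g{\left(U,n \right)} = U \left(U n - 3\right) = U \left(-3 + U n\right)$)
$-100 + \left(g{\left(5,4 \right)} - 6\right)^{2} \cdot 151 = -100 + \left(5 \left(-3 + 5 \cdot 4\right) - 6\right)^{2} \cdot 151 = -100 + \left(5 \left(-3 + 20\right) - 6\right)^{2} \cdot 151 = -100 + \left(5 \cdot 17 - 6\right)^{2} \cdot 151 = -100 + \left(85 - 6\right)^{2} \cdot 151 = -100 + 79^{2} \cdot 151 = -100 + 6241 \cdot 151 = -100 + 942391 = 942291$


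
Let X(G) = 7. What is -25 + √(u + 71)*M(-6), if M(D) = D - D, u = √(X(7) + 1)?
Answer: -25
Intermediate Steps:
u = 2*√2 (u = √(7 + 1) = √8 = 2*√2 ≈ 2.8284)
M(D) = 0
-25 + √(u + 71)*M(-6) = -25 + √(2*√2 + 71)*0 = -25 + √(71 + 2*√2)*0 = -25 + 0 = -25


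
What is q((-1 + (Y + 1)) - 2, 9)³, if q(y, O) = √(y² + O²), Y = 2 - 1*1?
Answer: 82*√82 ≈ 742.54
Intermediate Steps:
Y = 1 (Y = 2 - 1 = 1)
q(y, O) = √(O² + y²)
q((-1 + (Y + 1)) - 2, 9)³ = (√(9² + ((-1 + (1 + 1)) - 2)²))³ = (√(81 + ((-1 + 2) - 2)²))³ = (√(81 + (1 - 2)²))³ = (√(81 + (-1)²))³ = (√(81 + 1))³ = (√82)³ = 82*√82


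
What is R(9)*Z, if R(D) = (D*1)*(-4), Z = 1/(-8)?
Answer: 9/2 ≈ 4.5000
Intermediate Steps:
Z = -⅛ ≈ -0.12500
R(D) = -4*D (R(D) = D*(-4) = -4*D)
R(9)*Z = -4*9*(-⅛) = -36*(-⅛) = 9/2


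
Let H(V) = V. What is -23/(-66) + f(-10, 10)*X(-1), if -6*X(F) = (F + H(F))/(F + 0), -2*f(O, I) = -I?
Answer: -29/22 ≈ -1.3182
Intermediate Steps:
f(O, I) = I/2 (f(O, I) = -(-1)*I/2 = I/2)
X(F) = -1/3 (X(F) = -(F + F)/(6*(F + 0)) = -2*F/(6*F) = -1/6*2 = -1/3)
-23/(-66) + f(-10, 10)*X(-1) = -23/(-66) + ((1/2)*10)*(-1/3) = -23*(-1/66) + 5*(-1/3) = 23/66 - 5/3 = -29/22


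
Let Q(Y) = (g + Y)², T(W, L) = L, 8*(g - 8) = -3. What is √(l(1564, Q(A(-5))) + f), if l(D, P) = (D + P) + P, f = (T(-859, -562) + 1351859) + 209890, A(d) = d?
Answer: 3*√11112994/8 ≈ 1250.1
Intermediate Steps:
g = 61/8 (g = 8 + (⅛)*(-3) = 8 - 3/8 = 61/8 ≈ 7.6250)
Q(Y) = (61/8 + Y)²
f = 1561187 (f = (-562 + 1351859) + 209890 = 1351297 + 209890 = 1561187)
l(D, P) = D + 2*P
√(l(1564, Q(A(-5))) + f) = √((1564 + 2*((61 + 8*(-5))²/64)) + 1561187) = √((1564 + 2*((61 - 40)²/64)) + 1561187) = √((1564 + 2*((1/64)*21²)) + 1561187) = √((1564 + 2*((1/64)*441)) + 1561187) = √((1564 + 2*(441/64)) + 1561187) = √((1564 + 441/32) + 1561187) = √(50489/32 + 1561187) = √(50008473/32) = 3*√11112994/8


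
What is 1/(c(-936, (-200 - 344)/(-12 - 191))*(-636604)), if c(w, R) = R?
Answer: -203/346312576 ≈ -5.8618e-7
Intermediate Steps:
1/(c(-936, (-200 - 344)/(-12 - 191))*(-636604)) = 1/(((-200 - 344)/(-12 - 191))*(-636604)) = -1/636604/(-544/(-203)) = -1/636604/(-544*(-1/203)) = -1/636604/(544/203) = (203/544)*(-1/636604) = -203/346312576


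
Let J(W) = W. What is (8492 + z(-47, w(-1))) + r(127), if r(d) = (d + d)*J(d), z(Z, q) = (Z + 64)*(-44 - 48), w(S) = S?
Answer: 39186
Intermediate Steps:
z(Z, q) = -5888 - 92*Z (z(Z, q) = (64 + Z)*(-92) = -5888 - 92*Z)
r(d) = 2*d**2 (r(d) = (d + d)*d = (2*d)*d = 2*d**2)
(8492 + z(-47, w(-1))) + r(127) = (8492 + (-5888 - 92*(-47))) + 2*127**2 = (8492 + (-5888 + 4324)) + 2*16129 = (8492 - 1564) + 32258 = 6928 + 32258 = 39186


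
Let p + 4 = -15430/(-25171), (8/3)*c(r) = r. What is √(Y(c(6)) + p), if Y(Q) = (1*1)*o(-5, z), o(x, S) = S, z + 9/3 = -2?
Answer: I*√5313824639/25171 ≈ 2.896*I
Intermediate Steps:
z = -5 (z = -3 - 2 = -5)
c(r) = 3*r/8
p = -85254/25171 (p = -4 - 15430/(-25171) = -4 - 15430*(-1/25171) = -4 + 15430/25171 = -85254/25171 ≈ -3.3870)
Y(Q) = -5 (Y(Q) = (1*1)*(-5) = 1*(-5) = -5)
√(Y(c(6)) + p) = √(-5 - 85254/25171) = √(-211109/25171) = I*√5313824639/25171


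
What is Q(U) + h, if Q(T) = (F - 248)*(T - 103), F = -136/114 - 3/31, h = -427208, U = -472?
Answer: -501591911/1767 ≈ -2.8387e+5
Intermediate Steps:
F = -2279/1767 (F = -136*1/114 - 3*1/31 = -68/57 - 3/31 = -2279/1767 ≈ -1.2898)
Q(T) = 45370985/1767 - 440495*T/1767 (Q(T) = (-2279/1767 - 248)*(T - 103) = -440495*(-103 + T)/1767 = 45370985/1767 - 440495*T/1767)
Q(U) + h = (45370985/1767 - 440495/1767*(-472)) - 427208 = (45370985/1767 + 207913640/1767) - 427208 = 253284625/1767 - 427208 = -501591911/1767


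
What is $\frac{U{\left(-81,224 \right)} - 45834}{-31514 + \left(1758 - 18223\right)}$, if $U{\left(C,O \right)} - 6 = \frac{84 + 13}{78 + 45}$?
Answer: $\frac{5636747}{5901417} \approx 0.95515$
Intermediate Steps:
$U{\left(C,O \right)} = \frac{835}{123}$ ($U{\left(C,O \right)} = 6 + \frac{84 + 13}{78 + 45} = 6 + \frac{97}{123} = \frac{835}{123}$)
$\frac{U{\left(-81,224 \right)} - 45834}{-31514 + \left(1758 - 18223\right)} = \frac{\frac{835}{123} - 45834}{-31514 + \left(1758 - 18223\right)} = - \frac{5636747}{123 \left(-31514 + \left(1758 - 18223\right)\right)} = - \frac{5636747}{123 \left(-31514 - 16465\right)} = - \frac{5636747}{123 \left(-47979\right)} = \left(- \frac{5636747}{123}\right) \left(- \frac{1}{47979}\right) = \frac{5636747}{5901417}$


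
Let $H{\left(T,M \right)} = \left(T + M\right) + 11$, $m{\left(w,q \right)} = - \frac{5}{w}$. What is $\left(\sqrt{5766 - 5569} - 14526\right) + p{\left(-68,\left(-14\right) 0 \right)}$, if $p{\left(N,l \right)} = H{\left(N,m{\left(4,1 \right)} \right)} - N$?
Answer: $- \frac{58065}{4} + \sqrt{197} \approx -14502.0$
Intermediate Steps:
$H{\left(T,M \right)} = 11 + M + T$ ($H{\left(T,M \right)} = \left(M + T\right) + 11 = 11 + M + T$)
$p{\left(N,l \right)} = \frac{39}{4}$ ($p{\left(N,l \right)} = \left(11 - \frac{5}{4} + N\right) - N = \left(\frac{39}{4} + N\right) - N = \frac{39}{4}$)
$\left(\sqrt{5766 - 5569} - 14526\right) + p{\left(-68,\left(-14\right) 0 \right)} = \left(\sqrt{5766 - 5569} - 14526\right) + \frac{39}{4} = \left(\sqrt{197} - 14526\right) + \frac{39}{4} = \left(-14526 + \sqrt{197}\right) + \frac{39}{4} = - \frac{58065}{4} + \sqrt{197}$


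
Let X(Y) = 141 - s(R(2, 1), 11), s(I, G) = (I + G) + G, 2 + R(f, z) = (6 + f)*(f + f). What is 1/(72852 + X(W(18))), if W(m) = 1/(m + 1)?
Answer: 1/72941 ≈ 1.3710e-5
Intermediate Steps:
W(m) = 1/(1 + m)
R(f, z) = -2 + 2*f*(6 + f) (R(f, z) = -2 + (6 + f)*(f + f) = -2 + (6 + f)*(2*f) = -2 + 2*f*(6 + f))
s(I, G) = I + 2*G (s(I, G) = (G + I) + G = I + 2*G)
X(Y) = 89 (X(Y) = 141 - ((-2 + 2*2² + 12*2) + 2*11) = 141 - ((-2 + 2*4 + 24) + 22) = 141 - ((-2 + 8 + 24) + 22) = 141 - (30 + 22) = 141 - 1*52 = 141 - 52 = 89)
1/(72852 + X(W(18))) = 1/(72852 + 89) = 1/72941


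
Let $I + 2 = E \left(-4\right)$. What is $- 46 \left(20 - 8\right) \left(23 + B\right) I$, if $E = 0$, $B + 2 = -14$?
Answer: $7728$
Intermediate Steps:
$B = -16$ ($B = -2 - 14 = -16$)
$I = -2$ ($I = -2 + 0 \left(-4\right) = -2 + 0 = -2$)
$- 46 \left(20 - 8\right) \left(23 + B\right) I = - 46 \left(20 - 8\right) \left(23 - 16\right) \left(-2\right) = - 46 \cdot 12 \cdot 7 \left(-2\right) = \left(-46\right) 84 \left(-2\right) = \left(-3864\right) \left(-2\right) = 7728$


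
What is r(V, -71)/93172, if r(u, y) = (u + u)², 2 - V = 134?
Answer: 17424/23293 ≈ 0.74804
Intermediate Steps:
V = -132 (V = 2 - 1*134 = 2 - 134 = -132)
r(u, y) = 4*u² (r(u, y) = (2*u)² = 4*u²)
r(V, -71)/93172 = (4*(-132)²)/93172 = (4*17424)*(1/93172) = 69696*(1/93172) = 17424/23293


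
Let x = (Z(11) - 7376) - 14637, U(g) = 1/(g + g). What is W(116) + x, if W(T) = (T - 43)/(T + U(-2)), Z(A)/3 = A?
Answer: -10176448/463 ≈ -21979.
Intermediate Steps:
Z(A) = 3*A
U(g) = 1/(2*g)
W(T) = (-43 + T)/(-¼ + T) (W(T) = (T - 43)/(T + (½)/(-2)) = (-43 + T)/(T + (½)*(-½)) = (-43 + T)/(T - ¼) = (-43 + T)/(-¼ + T))
x = -21980 (x = (3*11 - 7376) - 14637 = (33 - 7376) - 14637 = -7343 - 14637 = -21980)
W(116) + x = 4*(-43 + 116)/(-1 + 4*116) - 21980 = 4*73/(-1 + 464) - 21980 = 4*73/463 - 21980 = 4*(1/463)*73 - 21980 = 292/463 - 21980 = -10176448/463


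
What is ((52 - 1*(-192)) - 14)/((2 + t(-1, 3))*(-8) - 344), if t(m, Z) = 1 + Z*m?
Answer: -115/172 ≈ -0.66860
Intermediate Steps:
((52 - 1*(-192)) - 14)/((2 + t(-1, 3))*(-8) - 344) = ((52 - 1*(-192)) - 14)/((2 + (1 + 3*(-1)))*(-8) - 344) = ((52 + 192) - 14)/((2 + (1 - 3))*(-8) - 344) = (244 - 14)/((2 - 2)*(-8) - 344) = 230/(0*(-8) - 344) = 230/(0 - 344) = 230/(-344) = 230*(-1/344) = -115/172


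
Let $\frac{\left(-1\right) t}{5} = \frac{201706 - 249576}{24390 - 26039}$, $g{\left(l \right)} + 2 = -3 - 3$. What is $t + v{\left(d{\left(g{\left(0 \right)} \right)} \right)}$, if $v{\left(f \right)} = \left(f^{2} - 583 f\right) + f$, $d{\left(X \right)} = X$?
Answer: $\frac{7543930}{1649} \approx 4574.9$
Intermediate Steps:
$g{\left(l \right)} = -8$ ($g{\left(l \right)} = -2 - 6 = -8$)
$t = - \frac{239350}{1649}$ ($t = - 5 \frac{201706 - 249576}{24390 - 26039} = - 5 \left(- \frac{47870}{-1649}\right) = - 5 \left(\left(-47870\right) \left(- \frac{1}{1649}\right)\right) = \left(-5\right) \frac{47870}{1649} = - \frac{239350}{1649} \approx -145.15$)
$v{\left(f \right)} = f^{2} - 582 f$
$t + v{\left(d{\left(g{\left(0 \right)} \right)} \right)} = - \frac{239350}{1649} - 8 \left(-582 - 8\right) = - \frac{239350}{1649} - -4720 = - \frac{239350}{1649} + 4720 = \frac{7543930}{1649}$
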